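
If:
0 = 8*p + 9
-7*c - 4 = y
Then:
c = -y/7 - 4/7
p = -9/8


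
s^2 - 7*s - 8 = (s - 8)*(s + 1)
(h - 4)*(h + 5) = h^2 + h - 20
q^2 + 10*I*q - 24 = (q + 4*I)*(q + 6*I)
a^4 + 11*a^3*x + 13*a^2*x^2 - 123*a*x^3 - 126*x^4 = (a - 3*x)*(a + x)*(a + 6*x)*(a + 7*x)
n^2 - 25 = (n - 5)*(n + 5)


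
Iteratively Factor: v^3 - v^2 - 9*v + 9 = (v - 3)*(v^2 + 2*v - 3) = (v - 3)*(v + 3)*(v - 1)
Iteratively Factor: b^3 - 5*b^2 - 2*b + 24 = (b - 4)*(b^2 - b - 6) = (b - 4)*(b + 2)*(b - 3)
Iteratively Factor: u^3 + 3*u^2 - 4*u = (u)*(u^2 + 3*u - 4) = u*(u + 4)*(u - 1)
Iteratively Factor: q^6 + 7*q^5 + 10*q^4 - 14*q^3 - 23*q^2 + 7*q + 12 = (q - 1)*(q^5 + 8*q^4 + 18*q^3 + 4*q^2 - 19*q - 12) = (q - 1)*(q + 3)*(q^4 + 5*q^3 + 3*q^2 - 5*q - 4) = (q - 1)^2*(q + 3)*(q^3 + 6*q^2 + 9*q + 4) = (q - 1)^2*(q + 1)*(q + 3)*(q^2 + 5*q + 4) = (q - 1)^2*(q + 1)^2*(q + 3)*(q + 4)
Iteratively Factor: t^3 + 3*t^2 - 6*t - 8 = (t + 1)*(t^2 + 2*t - 8) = (t + 1)*(t + 4)*(t - 2)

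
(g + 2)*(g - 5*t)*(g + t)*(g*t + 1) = g^4*t - 4*g^3*t^2 + 2*g^3*t + g^3 - 5*g^2*t^3 - 8*g^2*t^2 - 4*g^2*t + 2*g^2 - 10*g*t^3 - 5*g*t^2 - 8*g*t - 10*t^2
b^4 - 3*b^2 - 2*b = b*(b - 2)*(b + 1)^2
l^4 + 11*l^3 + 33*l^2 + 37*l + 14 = (l + 1)^2*(l + 2)*(l + 7)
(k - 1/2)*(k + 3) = k^2 + 5*k/2 - 3/2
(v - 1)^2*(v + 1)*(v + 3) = v^4 + 2*v^3 - 4*v^2 - 2*v + 3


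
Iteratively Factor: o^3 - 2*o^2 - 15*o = (o + 3)*(o^2 - 5*o) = o*(o + 3)*(o - 5)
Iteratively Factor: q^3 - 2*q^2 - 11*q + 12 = (q - 4)*(q^2 + 2*q - 3) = (q - 4)*(q - 1)*(q + 3)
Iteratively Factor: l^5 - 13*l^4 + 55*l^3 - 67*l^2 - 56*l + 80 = (l + 1)*(l^4 - 14*l^3 + 69*l^2 - 136*l + 80) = (l - 5)*(l + 1)*(l^3 - 9*l^2 + 24*l - 16) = (l - 5)*(l - 1)*(l + 1)*(l^2 - 8*l + 16) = (l - 5)*(l - 4)*(l - 1)*(l + 1)*(l - 4)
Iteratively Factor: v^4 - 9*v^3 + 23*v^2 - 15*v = (v)*(v^3 - 9*v^2 + 23*v - 15) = v*(v - 1)*(v^2 - 8*v + 15) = v*(v - 5)*(v - 1)*(v - 3)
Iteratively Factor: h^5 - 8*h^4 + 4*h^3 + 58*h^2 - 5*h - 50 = (h - 5)*(h^4 - 3*h^3 - 11*h^2 + 3*h + 10) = (h - 5)*(h + 1)*(h^3 - 4*h^2 - 7*h + 10) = (h - 5)^2*(h + 1)*(h^2 + h - 2) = (h - 5)^2*(h + 1)*(h + 2)*(h - 1)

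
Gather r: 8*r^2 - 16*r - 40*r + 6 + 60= 8*r^2 - 56*r + 66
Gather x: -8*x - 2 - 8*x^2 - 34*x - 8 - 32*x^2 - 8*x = -40*x^2 - 50*x - 10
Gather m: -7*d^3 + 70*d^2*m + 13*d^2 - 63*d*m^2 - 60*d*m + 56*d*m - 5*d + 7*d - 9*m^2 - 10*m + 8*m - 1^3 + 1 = -7*d^3 + 13*d^2 + 2*d + m^2*(-63*d - 9) + m*(70*d^2 - 4*d - 2)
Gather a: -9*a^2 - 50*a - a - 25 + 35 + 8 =-9*a^2 - 51*a + 18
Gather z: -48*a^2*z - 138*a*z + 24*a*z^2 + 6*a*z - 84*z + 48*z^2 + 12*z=z^2*(24*a + 48) + z*(-48*a^2 - 132*a - 72)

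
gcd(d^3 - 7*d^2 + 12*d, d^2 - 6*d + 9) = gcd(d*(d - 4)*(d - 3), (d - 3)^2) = d - 3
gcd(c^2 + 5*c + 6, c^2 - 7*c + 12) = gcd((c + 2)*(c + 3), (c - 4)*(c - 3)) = 1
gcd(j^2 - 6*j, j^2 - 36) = j - 6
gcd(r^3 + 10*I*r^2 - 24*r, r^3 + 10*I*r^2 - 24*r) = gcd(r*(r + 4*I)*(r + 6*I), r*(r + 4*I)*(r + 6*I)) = r^3 + 10*I*r^2 - 24*r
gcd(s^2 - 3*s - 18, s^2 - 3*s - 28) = 1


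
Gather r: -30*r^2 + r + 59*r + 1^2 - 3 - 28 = -30*r^2 + 60*r - 30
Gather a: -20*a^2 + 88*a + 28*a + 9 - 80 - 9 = -20*a^2 + 116*a - 80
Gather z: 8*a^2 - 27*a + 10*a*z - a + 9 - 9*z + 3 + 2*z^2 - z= 8*a^2 - 28*a + 2*z^2 + z*(10*a - 10) + 12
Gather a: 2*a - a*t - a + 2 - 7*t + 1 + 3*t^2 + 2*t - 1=a*(1 - t) + 3*t^2 - 5*t + 2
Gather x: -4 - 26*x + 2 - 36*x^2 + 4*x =-36*x^2 - 22*x - 2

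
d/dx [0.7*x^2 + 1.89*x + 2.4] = 1.4*x + 1.89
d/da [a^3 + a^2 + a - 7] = 3*a^2 + 2*a + 1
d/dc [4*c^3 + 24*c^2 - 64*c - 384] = 12*c^2 + 48*c - 64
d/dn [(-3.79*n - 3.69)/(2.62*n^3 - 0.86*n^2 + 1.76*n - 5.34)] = (19.8596*n^3 + 25.744*n^2 - 6.3468*n + 26.733)/(6.8644*n^6 - 4.5064*n^5 + 9.962*n^4 - 31.0088*n^3 + 12.2824*n^2 - 18.7968*n + 28.5156)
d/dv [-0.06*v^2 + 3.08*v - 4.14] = 3.08 - 0.12*v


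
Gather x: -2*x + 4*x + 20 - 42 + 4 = 2*x - 18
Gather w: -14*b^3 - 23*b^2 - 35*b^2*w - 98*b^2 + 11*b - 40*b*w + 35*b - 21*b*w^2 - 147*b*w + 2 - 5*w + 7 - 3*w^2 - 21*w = -14*b^3 - 121*b^2 + 46*b + w^2*(-21*b - 3) + w*(-35*b^2 - 187*b - 26) + 9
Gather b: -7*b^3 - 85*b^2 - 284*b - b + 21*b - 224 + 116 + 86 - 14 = -7*b^3 - 85*b^2 - 264*b - 36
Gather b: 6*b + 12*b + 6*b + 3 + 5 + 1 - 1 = 24*b + 8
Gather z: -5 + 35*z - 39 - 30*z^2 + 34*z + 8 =-30*z^2 + 69*z - 36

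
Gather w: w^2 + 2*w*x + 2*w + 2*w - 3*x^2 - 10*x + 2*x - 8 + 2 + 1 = w^2 + w*(2*x + 4) - 3*x^2 - 8*x - 5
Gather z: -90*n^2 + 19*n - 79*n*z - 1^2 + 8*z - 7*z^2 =-90*n^2 + 19*n - 7*z^2 + z*(8 - 79*n) - 1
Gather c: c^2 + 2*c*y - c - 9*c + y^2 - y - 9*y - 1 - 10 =c^2 + c*(2*y - 10) + y^2 - 10*y - 11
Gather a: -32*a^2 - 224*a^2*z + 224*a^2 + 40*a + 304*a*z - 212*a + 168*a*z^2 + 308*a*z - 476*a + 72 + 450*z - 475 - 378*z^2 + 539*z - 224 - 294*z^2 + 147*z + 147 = a^2*(192 - 224*z) + a*(168*z^2 + 612*z - 648) - 672*z^2 + 1136*z - 480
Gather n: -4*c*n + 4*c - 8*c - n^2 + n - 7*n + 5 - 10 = -4*c - n^2 + n*(-4*c - 6) - 5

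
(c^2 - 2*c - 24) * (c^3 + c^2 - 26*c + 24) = c^5 - c^4 - 52*c^3 + 52*c^2 + 576*c - 576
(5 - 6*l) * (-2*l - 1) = 12*l^2 - 4*l - 5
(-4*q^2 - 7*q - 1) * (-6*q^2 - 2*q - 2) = 24*q^4 + 50*q^3 + 28*q^2 + 16*q + 2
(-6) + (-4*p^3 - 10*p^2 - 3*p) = -4*p^3 - 10*p^2 - 3*p - 6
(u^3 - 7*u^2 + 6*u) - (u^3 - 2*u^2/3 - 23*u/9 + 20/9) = -19*u^2/3 + 77*u/9 - 20/9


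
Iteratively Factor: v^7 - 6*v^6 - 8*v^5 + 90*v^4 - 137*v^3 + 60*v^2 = (v)*(v^6 - 6*v^5 - 8*v^4 + 90*v^3 - 137*v^2 + 60*v) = v*(v - 1)*(v^5 - 5*v^4 - 13*v^3 + 77*v^2 - 60*v) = v*(v - 1)*(v + 4)*(v^4 - 9*v^3 + 23*v^2 - 15*v) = v*(v - 3)*(v - 1)*(v + 4)*(v^3 - 6*v^2 + 5*v) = v*(v - 5)*(v - 3)*(v - 1)*(v + 4)*(v^2 - v) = v^2*(v - 5)*(v - 3)*(v - 1)*(v + 4)*(v - 1)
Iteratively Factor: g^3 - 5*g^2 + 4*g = (g)*(g^2 - 5*g + 4) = g*(g - 4)*(g - 1)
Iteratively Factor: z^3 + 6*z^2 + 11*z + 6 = (z + 2)*(z^2 + 4*z + 3) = (z + 1)*(z + 2)*(z + 3)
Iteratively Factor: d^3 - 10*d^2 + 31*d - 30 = (d - 2)*(d^2 - 8*d + 15) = (d - 5)*(d - 2)*(d - 3)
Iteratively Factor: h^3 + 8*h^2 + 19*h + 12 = (h + 4)*(h^2 + 4*h + 3) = (h + 3)*(h + 4)*(h + 1)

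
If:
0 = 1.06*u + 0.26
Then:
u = -0.25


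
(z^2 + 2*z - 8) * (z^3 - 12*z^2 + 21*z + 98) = z^5 - 10*z^4 - 11*z^3 + 236*z^2 + 28*z - 784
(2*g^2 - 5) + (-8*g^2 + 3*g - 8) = -6*g^2 + 3*g - 13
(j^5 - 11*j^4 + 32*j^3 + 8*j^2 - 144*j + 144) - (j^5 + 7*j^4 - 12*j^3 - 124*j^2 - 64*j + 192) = -18*j^4 + 44*j^3 + 132*j^2 - 80*j - 48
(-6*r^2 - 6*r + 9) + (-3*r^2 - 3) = -9*r^2 - 6*r + 6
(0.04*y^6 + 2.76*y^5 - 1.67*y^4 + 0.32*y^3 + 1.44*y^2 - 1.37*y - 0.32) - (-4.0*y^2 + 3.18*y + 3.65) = 0.04*y^6 + 2.76*y^5 - 1.67*y^4 + 0.32*y^3 + 5.44*y^2 - 4.55*y - 3.97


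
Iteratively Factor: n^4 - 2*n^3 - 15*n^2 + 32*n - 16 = (n - 4)*(n^3 + 2*n^2 - 7*n + 4) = (n - 4)*(n - 1)*(n^2 + 3*n - 4) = (n - 4)*(n - 1)^2*(n + 4)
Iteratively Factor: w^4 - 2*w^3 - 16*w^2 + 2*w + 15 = (w + 3)*(w^3 - 5*w^2 - w + 5) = (w - 5)*(w + 3)*(w^2 - 1) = (w - 5)*(w + 1)*(w + 3)*(w - 1)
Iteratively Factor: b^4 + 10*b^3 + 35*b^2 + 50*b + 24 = (b + 2)*(b^3 + 8*b^2 + 19*b + 12) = (b + 2)*(b + 4)*(b^2 + 4*b + 3) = (b + 1)*(b + 2)*(b + 4)*(b + 3)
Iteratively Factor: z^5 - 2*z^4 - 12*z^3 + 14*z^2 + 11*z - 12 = (z - 1)*(z^4 - z^3 - 13*z^2 + z + 12) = (z - 1)*(z + 1)*(z^3 - 2*z^2 - 11*z + 12) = (z - 1)*(z + 1)*(z + 3)*(z^2 - 5*z + 4) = (z - 1)^2*(z + 1)*(z + 3)*(z - 4)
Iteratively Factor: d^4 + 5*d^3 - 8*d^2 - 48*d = (d - 3)*(d^3 + 8*d^2 + 16*d) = (d - 3)*(d + 4)*(d^2 + 4*d) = d*(d - 3)*(d + 4)*(d + 4)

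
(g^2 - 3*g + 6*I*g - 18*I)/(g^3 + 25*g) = (g^2 + g*(-3 + 6*I) - 18*I)/(g^3 + 25*g)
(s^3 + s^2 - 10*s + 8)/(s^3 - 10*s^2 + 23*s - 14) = (s + 4)/(s - 7)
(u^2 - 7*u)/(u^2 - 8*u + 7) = u/(u - 1)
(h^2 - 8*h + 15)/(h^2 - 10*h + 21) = (h - 5)/(h - 7)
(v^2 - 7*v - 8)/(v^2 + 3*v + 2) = (v - 8)/(v + 2)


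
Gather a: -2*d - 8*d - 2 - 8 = -10*d - 10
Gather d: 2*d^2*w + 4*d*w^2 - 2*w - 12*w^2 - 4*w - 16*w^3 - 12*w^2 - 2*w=2*d^2*w + 4*d*w^2 - 16*w^3 - 24*w^2 - 8*w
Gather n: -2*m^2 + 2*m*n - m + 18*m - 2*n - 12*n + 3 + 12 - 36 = -2*m^2 + 17*m + n*(2*m - 14) - 21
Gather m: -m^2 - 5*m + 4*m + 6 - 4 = -m^2 - m + 2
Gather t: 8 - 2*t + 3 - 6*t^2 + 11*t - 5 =-6*t^2 + 9*t + 6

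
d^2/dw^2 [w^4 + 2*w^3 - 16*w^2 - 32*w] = 12*w^2 + 12*w - 32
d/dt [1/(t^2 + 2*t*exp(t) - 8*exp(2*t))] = 2*(-t*exp(t) - t + 8*exp(2*t) - exp(t))/(t^2 + 2*t*exp(t) - 8*exp(2*t))^2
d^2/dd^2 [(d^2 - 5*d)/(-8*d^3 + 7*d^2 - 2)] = 2*(-64*d^6 + 960*d^5 - 840*d^4 + 357*d^3 - 522*d^2 + 210*d - 4)/(512*d^9 - 1344*d^8 + 1176*d^7 + 41*d^6 - 672*d^5 + 294*d^4 + 96*d^3 - 84*d^2 + 8)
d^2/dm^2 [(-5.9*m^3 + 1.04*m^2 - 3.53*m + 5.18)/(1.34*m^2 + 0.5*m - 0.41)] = (1.4210854715202e-14*m^5 - 3.5527136788005e-15*m^4 - 23.503456*m^3 + 66.492504*m^2 + 3.236568*m + 7.184132)/(2.406104*m^6 + 2.6934*m^5 - 1.203588*m^4 - 1.5232*m^3 + 0.368262*m^2 + 0.25215*m - 0.068921)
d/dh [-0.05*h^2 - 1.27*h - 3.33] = -0.1*h - 1.27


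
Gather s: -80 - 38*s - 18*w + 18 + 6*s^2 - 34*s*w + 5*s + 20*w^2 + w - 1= 6*s^2 + s*(-34*w - 33) + 20*w^2 - 17*w - 63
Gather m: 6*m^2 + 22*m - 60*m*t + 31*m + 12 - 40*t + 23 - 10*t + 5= 6*m^2 + m*(53 - 60*t) - 50*t + 40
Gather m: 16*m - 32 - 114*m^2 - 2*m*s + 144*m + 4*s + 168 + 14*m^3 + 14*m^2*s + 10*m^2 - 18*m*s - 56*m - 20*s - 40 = 14*m^3 + m^2*(14*s - 104) + m*(104 - 20*s) - 16*s + 96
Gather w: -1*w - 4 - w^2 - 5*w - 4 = -w^2 - 6*w - 8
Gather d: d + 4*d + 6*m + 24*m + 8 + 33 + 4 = 5*d + 30*m + 45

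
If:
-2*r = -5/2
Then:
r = 5/4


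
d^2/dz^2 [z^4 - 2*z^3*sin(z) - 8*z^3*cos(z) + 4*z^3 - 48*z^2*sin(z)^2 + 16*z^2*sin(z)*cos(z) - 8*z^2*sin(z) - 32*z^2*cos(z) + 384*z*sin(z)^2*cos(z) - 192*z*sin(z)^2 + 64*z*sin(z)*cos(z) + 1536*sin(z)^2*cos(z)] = 2*z^3*sin(z) + 8*z^3*cos(z) + 56*z^2*sin(z) - 32*z^2*sin(2*z) + 20*z^2*cos(z) - 96*z^2*cos(2*z) + 12*z^2 + 116*z*sin(z) - 320*sqrt(2)*z*sin(2*z + pi/4) - 176*z*cos(z) + 864*z*cos(3*z) + 24*z - 208*sin(z) - 368*sin(2*z) + 576*sin(3*z) - 448*cos(z) + 176*cos(2*z) + 3456*cos(3*z) - 48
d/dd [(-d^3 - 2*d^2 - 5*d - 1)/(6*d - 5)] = (-12*d^3 + 3*d^2 + 20*d + 31)/(36*d^2 - 60*d + 25)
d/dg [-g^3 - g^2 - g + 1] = -3*g^2 - 2*g - 1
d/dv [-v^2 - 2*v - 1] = -2*v - 2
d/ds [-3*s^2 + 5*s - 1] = 5 - 6*s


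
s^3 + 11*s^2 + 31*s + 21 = (s + 1)*(s + 3)*(s + 7)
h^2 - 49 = (h - 7)*(h + 7)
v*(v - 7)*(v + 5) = v^3 - 2*v^2 - 35*v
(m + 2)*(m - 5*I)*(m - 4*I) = m^3 + 2*m^2 - 9*I*m^2 - 20*m - 18*I*m - 40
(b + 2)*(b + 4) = b^2 + 6*b + 8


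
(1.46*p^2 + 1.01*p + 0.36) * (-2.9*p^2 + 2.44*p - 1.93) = -4.234*p^4 + 0.6334*p^3 - 1.3974*p^2 - 1.0709*p - 0.6948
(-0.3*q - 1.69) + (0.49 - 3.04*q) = -3.34*q - 1.2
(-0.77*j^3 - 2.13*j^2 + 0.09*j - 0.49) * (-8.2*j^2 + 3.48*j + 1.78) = 6.314*j^5 + 14.7864*j^4 - 9.521*j^3 + 0.5398*j^2 - 1.545*j - 0.8722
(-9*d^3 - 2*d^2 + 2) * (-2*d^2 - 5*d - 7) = 18*d^5 + 49*d^4 + 73*d^3 + 10*d^2 - 10*d - 14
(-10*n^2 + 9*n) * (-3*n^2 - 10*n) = 30*n^4 + 73*n^3 - 90*n^2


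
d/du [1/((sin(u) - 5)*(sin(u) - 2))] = (7 - 2*sin(u))*cos(u)/((sin(u) - 5)^2*(sin(u) - 2)^2)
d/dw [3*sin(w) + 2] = 3*cos(w)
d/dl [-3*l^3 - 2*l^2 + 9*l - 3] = -9*l^2 - 4*l + 9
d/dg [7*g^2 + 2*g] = 14*g + 2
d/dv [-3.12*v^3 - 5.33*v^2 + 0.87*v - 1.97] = -9.36*v^2 - 10.66*v + 0.87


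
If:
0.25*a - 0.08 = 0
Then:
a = 0.32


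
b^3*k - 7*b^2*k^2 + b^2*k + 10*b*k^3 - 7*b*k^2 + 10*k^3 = (b - 5*k)*(b - 2*k)*(b*k + k)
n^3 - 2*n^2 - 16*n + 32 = (n - 4)*(n - 2)*(n + 4)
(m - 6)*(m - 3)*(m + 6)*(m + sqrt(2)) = m^4 - 3*m^3 + sqrt(2)*m^3 - 36*m^2 - 3*sqrt(2)*m^2 - 36*sqrt(2)*m + 108*m + 108*sqrt(2)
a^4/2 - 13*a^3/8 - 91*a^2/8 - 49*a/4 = a*(a/2 + 1)*(a - 7)*(a + 7/4)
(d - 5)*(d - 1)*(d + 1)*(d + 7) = d^4 + 2*d^3 - 36*d^2 - 2*d + 35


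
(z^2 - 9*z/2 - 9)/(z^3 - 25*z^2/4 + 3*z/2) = 2*(2*z + 3)/(z*(4*z - 1))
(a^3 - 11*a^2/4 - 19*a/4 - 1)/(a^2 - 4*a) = a + 5/4 + 1/(4*a)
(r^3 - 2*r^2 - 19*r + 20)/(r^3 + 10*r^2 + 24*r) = (r^2 - 6*r + 5)/(r*(r + 6))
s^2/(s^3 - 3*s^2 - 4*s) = s/(s^2 - 3*s - 4)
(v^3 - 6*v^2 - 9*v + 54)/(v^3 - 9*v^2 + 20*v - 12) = (v^2 - 9)/(v^2 - 3*v + 2)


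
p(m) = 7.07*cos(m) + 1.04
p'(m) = -7.07*sin(m)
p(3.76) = -4.72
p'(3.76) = 4.10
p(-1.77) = -0.36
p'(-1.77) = 6.93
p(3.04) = -5.99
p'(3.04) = -0.72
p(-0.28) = 7.83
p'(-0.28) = 1.95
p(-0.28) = 7.83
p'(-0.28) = 1.95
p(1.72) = -0.01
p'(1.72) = -6.99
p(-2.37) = -4.03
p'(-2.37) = 4.93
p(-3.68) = -5.03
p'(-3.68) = -3.63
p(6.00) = 7.83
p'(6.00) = 1.98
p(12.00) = 7.01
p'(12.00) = 3.79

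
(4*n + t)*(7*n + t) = 28*n^2 + 11*n*t + t^2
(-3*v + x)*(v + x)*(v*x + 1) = -3*v^3*x - 2*v^2*x^2 - 3*v^2 + v*x^3 - 2*v*x + x^2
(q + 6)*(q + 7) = q^2 + 13*q + 42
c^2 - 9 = (c - 3)*(c + 3)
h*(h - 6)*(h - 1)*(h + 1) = h^4 - 6*h^3 - h^2 + 6*h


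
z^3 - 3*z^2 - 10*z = z*(z - 5)*(z + 2)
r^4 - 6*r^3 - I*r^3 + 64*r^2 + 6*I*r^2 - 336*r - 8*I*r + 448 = (r - 4)*(r - 2)*(r - 8*I)*(r + 7*I)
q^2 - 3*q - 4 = (q - 4)*(q + 1)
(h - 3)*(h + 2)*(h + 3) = h^3 + 2*h^2 - 9*h - 18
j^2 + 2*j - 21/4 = (j - 3/2)*(j + 7/2)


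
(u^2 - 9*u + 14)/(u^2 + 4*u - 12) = (u - 7)/(u + 6)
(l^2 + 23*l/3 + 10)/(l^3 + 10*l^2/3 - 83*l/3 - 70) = (3*l + 5)/(3*l^2 - 8*l - 35)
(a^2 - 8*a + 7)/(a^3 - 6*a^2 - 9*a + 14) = 1/(a + 2)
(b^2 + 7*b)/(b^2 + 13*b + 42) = b/(b + 6)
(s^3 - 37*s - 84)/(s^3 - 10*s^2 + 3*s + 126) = (s + 4)/(s - 6)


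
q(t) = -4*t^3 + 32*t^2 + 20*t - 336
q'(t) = -12*t^2 + 64*t + 20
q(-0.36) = -338.87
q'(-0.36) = -4.60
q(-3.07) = 19.93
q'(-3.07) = -289.58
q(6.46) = 50.27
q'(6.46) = -67.34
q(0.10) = -333.68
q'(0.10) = 26.28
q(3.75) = -21.94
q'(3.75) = 91.25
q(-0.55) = -336.65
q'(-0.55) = -18.83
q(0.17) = -331.69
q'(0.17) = 30.53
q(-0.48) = -337.78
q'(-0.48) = -13.48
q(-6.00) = 1560.00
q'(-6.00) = -796.00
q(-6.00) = 1560.00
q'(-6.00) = -796.00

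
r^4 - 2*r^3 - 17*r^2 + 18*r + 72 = (r - 4)*(r - 3)*(r + 2)*(r + 3)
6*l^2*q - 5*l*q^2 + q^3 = q*(-3*l + q)*(-2*l + q)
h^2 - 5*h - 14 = (h - 7)*(h + 2)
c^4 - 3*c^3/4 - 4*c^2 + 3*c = c*(c - 2)*(c - 3/4)*(c + 2)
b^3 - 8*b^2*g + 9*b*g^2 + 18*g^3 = (b - 6*g)*(b - 3*g)*(b + g)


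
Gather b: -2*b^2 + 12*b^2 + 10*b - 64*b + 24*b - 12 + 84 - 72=10*b^2 - 30*b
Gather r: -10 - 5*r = -5*r - 10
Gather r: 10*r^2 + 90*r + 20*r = 10*r^2 + 110*r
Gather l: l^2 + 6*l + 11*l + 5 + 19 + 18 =l^2 + 17*l + 42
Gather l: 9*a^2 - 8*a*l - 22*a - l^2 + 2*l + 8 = 9*a^2 - 22*a - l^2 + l*(2 - 8*a) + 8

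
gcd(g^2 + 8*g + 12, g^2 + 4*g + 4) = g + 2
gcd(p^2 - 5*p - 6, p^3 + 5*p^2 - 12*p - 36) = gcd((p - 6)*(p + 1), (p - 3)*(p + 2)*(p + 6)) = 1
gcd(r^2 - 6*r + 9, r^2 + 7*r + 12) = 1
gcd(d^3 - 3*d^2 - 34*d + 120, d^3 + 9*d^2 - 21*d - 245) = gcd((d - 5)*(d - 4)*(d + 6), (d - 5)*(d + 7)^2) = d - 5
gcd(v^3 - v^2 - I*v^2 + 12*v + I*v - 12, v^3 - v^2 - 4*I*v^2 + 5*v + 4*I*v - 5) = v - 1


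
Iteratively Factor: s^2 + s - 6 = (s - 2)*(s + 3)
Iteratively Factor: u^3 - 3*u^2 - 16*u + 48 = (u - 4)*(u^2 + u - 12) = (u - 4)*(u - 3)*(u + 4)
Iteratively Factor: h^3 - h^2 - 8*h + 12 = (h - 2)*(h^2 + h - 6) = (h - 2)*(h + 3)*(h - 2)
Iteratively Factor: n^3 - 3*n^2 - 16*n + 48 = (n - 4)*(n^2 + n - 12) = (n - 4)*(n + 4)*(n - 3)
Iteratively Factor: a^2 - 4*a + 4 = (a - 2)*(a - 2)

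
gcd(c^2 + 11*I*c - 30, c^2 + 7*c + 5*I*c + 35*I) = c + 5*I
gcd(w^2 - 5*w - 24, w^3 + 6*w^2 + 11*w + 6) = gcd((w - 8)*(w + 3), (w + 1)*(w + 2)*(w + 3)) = w + 3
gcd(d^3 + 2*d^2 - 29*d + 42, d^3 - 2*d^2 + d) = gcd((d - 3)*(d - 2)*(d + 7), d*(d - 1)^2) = 1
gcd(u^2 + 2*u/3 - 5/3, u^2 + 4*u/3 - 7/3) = u - 1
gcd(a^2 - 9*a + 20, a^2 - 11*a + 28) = a - 4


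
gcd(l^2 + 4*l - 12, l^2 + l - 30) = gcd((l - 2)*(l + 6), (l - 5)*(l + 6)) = l + 6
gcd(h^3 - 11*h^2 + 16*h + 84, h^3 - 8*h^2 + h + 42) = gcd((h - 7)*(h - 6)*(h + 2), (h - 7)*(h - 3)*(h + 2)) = h^2 - 5*h - 14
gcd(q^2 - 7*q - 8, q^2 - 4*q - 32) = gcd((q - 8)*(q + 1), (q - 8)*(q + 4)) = q - 8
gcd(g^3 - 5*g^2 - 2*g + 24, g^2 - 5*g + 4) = g - 4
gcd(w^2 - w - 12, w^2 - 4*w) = w - 4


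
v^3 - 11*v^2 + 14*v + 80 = (v - 8)*(v - 5)*(v + 2)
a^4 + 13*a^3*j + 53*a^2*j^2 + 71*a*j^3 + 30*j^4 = (a + j)^2*(a + 5*j)*(a + 6*j)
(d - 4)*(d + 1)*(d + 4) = d^3 + d^2 - 16*d - 16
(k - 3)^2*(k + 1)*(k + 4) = k^4 - k^3 - 17*k^2 + 21*k + 36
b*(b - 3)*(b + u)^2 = b^4 + 2*b^3*u - 3*b^3 + b^2*u^2 - 6*b^2*u - 3*b*u^2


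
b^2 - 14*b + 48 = (b - 8)*(b - 6)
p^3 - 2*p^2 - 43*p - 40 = (p - 8)*(p + 1)*(p + 5)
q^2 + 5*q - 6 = (q - 1)*(q + 6)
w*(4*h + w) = 4*h*w + w^2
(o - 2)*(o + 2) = o^2 - 4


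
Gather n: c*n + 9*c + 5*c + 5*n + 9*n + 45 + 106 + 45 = 14*c + n*(c + 14) + 196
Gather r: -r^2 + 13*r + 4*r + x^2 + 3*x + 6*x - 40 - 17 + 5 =-r^2 + 17*r + x^2 + 9*x - 52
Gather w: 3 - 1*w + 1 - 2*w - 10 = -3*w - 6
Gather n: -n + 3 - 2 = 1 - n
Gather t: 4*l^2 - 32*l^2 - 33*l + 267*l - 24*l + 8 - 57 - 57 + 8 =-28*l^2 + 210*l - 98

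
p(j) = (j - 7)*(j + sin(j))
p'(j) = j + (j - 7)*(cos(j) + 1) + sin(j)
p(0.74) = -8.85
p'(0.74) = -9.47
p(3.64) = -10.62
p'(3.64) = 2.75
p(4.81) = -8.35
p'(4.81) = 1.41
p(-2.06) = 26.66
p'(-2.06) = -7.75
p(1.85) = -14.48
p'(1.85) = -0.92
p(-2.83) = 30.83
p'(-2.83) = -3.61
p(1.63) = -14.11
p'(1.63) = -2.42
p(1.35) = -13.14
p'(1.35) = -4.56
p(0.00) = 0.00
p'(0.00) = -14.00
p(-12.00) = 217.81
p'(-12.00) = -46.50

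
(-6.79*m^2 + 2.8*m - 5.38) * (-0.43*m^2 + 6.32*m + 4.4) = 2.9197*m^4 - 44.1168*m^3 - 9.8666*m^2 - 21.6816*m - 23.672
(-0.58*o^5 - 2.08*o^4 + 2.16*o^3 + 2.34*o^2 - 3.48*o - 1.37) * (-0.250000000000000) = 0.145*o^5 + 0.52*o^4 - 0.54*o^3 - 0.585*o^2 + 0.87*o + 0.3425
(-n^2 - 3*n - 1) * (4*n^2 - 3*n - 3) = -4*n^4 - 9*n^3 + 8*n^2 + 12*n + 3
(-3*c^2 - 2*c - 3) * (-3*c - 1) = 9*c^3 + 9*c^2 + 11*c + 3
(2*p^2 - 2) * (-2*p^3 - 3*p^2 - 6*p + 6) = -4*p^5 - 6*p^4 - 8*p^3 + 18*p^2 + 12*p - 12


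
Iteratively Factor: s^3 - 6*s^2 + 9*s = (s - 3)*(s^2 - 3*s) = s*(s - 3)*(s - 3)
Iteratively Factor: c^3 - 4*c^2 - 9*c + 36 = (c - 3)*(c^2 - c - 12) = (c - 3)*(c + 3)*(c - 4)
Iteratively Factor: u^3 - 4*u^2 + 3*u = (u - 3)*(u^2 - u) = (u - 3)*(u - 1)*(u)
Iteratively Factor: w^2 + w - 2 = (w - 1)*(w + 2)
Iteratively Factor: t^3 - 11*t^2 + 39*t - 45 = (t - 3)*(t^2 - 8*t + 15) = (t - 5)*(t - 3)*(t - 3)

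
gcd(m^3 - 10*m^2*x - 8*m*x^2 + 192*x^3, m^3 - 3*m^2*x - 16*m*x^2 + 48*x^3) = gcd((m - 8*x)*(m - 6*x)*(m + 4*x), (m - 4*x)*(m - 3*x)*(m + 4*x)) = m + 4*x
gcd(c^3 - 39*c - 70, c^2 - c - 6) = c + 2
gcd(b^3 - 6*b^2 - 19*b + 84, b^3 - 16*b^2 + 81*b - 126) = b^2 - 10*b + 21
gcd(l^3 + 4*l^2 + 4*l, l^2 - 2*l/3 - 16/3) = l + 2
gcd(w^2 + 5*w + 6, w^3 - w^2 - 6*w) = w + 2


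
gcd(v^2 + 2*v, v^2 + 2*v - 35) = 1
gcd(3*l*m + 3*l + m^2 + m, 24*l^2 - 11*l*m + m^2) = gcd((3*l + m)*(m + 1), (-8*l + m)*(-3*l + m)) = 1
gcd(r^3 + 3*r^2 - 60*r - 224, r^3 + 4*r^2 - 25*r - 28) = r + 7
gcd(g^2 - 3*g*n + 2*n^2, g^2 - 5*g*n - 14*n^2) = 1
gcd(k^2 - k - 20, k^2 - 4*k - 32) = k + 4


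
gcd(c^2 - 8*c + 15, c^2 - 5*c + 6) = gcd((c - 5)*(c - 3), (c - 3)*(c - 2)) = c - 3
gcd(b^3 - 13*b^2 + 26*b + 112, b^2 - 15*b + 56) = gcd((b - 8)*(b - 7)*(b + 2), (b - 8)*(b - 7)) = b^2 - 15*b + 56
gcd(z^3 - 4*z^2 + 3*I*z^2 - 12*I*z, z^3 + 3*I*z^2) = z^2 + 3*I*z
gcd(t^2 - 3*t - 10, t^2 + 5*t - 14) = 1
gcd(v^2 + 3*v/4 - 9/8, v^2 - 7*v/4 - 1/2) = 1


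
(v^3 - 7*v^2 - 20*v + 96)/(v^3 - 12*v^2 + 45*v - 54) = (v^2 - 4*v - 32)/(v^2 - 9*v + 18)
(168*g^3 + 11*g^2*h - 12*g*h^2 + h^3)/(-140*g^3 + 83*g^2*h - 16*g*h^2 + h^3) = (-24*g^2 - 5*g*h + h^2)/(20*g^2 - 9*g*h + h^2)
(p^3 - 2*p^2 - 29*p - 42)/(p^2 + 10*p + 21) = (p^2 - 5*p - 14)/(p + 7)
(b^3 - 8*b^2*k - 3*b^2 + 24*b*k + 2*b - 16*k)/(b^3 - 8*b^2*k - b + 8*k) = (b - 2)/(b + 1)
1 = 1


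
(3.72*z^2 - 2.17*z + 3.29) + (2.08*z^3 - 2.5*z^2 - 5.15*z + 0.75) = 2.08*z^3 + 1.22*z^2 - 7.32*z + 4.04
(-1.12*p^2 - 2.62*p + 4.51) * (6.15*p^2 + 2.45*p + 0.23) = -6.888*p^4 - 18.857*p^3 + 21.0599*p^2 + 10.4469*p + 1.0373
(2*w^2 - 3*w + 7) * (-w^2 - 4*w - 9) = -2*w^4 - 5*w^3 - 13*w^2 - w - 63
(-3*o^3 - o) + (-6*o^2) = -3*o^3 - 6*o^2 - o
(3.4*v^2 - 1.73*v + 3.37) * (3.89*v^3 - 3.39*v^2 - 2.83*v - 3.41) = 13.226*v^5 - 18.2557*v^4 + 9.352*v^3 - 18.1224*v^2 - 3.6378*v - 11.4917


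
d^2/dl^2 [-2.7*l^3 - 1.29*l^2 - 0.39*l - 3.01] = -16.2*l - 2.58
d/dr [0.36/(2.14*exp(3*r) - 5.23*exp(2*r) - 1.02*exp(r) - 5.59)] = (-2.3112*exp(2*r) + 3.7656*exp(r) + 0.3672)*exp(r)/(-2.14*exp(3*r) + 5.23*exp(2*r) + 1.02*exp(r) + 5.59)^2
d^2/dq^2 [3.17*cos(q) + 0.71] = -3.17*cos(q)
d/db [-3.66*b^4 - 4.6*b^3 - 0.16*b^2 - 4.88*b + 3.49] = -14.64*b^3 - 13.8*b^2 - 0.32*b - 4.88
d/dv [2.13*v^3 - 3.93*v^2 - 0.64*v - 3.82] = 6.39*v^2 - 7.86*v - 0.64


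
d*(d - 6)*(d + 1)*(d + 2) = d^4 - 3*d^3 - 16*d^2 - 12*d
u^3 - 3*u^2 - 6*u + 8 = (u - 4)*(u - 1)*(u + 2)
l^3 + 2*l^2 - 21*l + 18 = (l - 3)*(l - 1)*(l + 6)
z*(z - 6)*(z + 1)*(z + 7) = z^4 + 2*z^3 - 41*z^2 - 42*z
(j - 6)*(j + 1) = j^2 - 5*j - 6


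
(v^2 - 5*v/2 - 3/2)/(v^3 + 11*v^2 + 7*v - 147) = (v + 1/2)/(v^2 + 14*v + 49)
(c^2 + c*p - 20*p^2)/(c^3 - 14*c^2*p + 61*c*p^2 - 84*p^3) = (c + 5*p)/(c^2 - 10*c*p + 21*p^2)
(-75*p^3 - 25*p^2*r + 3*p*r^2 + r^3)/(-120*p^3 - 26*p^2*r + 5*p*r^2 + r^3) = (15*p^2 + 8*p*r + r^2)/(24*p^2 + 10*p*r + r^2)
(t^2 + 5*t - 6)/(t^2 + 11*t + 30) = (t - 1)/(t + 5)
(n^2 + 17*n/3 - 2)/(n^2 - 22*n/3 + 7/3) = (n + 6)/(n - 7)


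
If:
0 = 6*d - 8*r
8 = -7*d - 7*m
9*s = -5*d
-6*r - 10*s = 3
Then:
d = 54/19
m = -530/133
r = 81/38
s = -30/19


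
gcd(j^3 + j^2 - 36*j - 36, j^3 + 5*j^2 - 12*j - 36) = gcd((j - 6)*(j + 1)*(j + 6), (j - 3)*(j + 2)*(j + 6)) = j + 6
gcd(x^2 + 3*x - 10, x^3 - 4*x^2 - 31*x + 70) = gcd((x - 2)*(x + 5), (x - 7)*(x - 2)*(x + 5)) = x^2 + 3*x - 10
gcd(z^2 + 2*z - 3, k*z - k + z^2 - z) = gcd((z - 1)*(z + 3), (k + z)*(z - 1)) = z - 1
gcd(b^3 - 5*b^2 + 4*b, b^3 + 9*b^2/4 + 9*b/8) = b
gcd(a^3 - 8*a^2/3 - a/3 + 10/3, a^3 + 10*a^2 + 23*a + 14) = a + 1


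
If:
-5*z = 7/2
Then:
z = -7/10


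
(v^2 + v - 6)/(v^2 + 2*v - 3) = (v - 2)/(v - 1)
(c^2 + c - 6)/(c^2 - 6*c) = (c^2 + c - 6)/(c*(c - 6))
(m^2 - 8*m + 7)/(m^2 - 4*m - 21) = (m - 1)/(m + 3)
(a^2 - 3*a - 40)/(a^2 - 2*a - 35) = (a - 8)/(a - 7)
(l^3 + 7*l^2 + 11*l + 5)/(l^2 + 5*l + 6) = (l^3 + 7*l^2 + 11*l + 5)/(l^2 + 5*l + 6)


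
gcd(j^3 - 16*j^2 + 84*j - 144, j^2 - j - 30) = j - 6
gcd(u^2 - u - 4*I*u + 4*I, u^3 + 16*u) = u - 4*I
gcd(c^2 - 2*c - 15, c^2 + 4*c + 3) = c + 3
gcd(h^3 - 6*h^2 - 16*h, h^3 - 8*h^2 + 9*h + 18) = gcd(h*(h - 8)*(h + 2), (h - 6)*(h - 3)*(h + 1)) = 1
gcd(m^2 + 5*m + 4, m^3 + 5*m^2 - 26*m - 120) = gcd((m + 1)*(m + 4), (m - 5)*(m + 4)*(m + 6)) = m + 4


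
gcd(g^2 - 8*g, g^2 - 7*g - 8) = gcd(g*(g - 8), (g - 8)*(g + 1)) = g - 8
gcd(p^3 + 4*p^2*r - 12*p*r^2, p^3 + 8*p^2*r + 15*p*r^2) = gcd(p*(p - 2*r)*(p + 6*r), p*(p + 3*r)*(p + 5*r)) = p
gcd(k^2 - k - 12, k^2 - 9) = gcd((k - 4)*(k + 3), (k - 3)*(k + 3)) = k + 3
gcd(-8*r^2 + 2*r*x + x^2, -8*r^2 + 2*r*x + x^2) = -8*r^2 + 2*r*x + x^2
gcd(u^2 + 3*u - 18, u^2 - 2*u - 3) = u - 3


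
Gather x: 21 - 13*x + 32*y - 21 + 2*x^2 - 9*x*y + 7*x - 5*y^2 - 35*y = 2*x^2 + x*(-9*y - 6) - 5*y^2 - 3*y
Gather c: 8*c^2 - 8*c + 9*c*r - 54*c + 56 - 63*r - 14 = 8*c^2 + c*(9*r - 62) - 63*r + 42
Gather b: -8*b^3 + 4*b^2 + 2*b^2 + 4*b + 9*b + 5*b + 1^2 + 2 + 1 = -8*b^3 + 6*b^2 + 18*b + 4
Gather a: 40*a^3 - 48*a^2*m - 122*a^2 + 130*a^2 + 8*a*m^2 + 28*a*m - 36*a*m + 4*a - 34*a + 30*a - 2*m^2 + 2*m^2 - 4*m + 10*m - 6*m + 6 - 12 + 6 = 40*a^3 + a^2*(8 - 48*m) + a*(8*m^2 - 8*m)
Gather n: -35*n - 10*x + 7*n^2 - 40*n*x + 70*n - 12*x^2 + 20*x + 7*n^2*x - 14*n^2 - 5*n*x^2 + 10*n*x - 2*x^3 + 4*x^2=n^2*(7*x - 7) + n*(-5*x^2 - 30*x + 35) - 2*x^3 - 8*x^2 + 10*x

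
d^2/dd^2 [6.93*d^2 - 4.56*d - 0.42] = 13.8600000000000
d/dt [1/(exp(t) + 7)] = -exp(t)/(exp(t) + 7)^2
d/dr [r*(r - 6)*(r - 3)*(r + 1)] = 4*r^3 - 24*r^2 + 18*r + 18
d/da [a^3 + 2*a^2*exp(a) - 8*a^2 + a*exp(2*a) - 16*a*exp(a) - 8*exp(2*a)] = 2*a^2*exp(a) + 3*a^2 + 2*a*exp(2*a) - 12*a*exp(a) - 16*a - 15*exp(2*a) - 16*exp(a)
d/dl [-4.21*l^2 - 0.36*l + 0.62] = -8.42*l - 0.36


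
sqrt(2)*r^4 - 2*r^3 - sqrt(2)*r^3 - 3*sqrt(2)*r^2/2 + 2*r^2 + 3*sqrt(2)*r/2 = r*(r - 1)*(r - 3*sqrt(2)/2)*(sqrt(2)*r + 1)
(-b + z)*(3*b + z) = -3*b^2 + 2*b*z + z^2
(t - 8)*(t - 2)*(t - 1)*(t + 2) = t^4 - 9*t^3 + 4*t^2 + 36*t - 32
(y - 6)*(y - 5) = y^2 - 11*y + 30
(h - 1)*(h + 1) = h^2 - 1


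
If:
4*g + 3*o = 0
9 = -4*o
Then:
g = 27/16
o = -9/4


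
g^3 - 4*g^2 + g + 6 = (g - 3)*(g - 2)*(g + 1)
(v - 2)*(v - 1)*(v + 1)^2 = v^4 - v^3 - 3*v^2 + v + 2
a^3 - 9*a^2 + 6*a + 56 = (a - 7)*(a - 4)*(a + 2)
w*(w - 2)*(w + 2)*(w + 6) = w^4 + 6*w^3 - 4*w^2 - 24*w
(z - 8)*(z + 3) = z^2 - 5*z - 24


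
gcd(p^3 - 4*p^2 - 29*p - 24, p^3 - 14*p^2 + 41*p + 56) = p^2 - 7*p - 8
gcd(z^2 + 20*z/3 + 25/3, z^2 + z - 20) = z + 5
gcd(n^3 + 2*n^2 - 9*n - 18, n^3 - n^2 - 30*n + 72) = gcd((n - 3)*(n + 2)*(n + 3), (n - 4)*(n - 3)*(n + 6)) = n - 3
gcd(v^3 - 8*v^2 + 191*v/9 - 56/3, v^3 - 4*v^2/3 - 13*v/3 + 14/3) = v - 7/3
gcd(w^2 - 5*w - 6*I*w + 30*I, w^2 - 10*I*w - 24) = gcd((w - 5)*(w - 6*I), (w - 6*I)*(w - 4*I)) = w - 6*I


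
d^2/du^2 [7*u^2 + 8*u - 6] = 14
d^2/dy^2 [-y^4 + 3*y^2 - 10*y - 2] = 6 - 12*y^2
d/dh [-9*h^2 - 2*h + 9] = -18*h - 2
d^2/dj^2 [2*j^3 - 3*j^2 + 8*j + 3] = 12*j - 6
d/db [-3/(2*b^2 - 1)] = 12*b/(2*b^2 - 1)^2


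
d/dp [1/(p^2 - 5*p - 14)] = (5 - 2*p)/(-p^2 + 5*p + 14)^2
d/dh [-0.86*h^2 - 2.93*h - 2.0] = -1.72*h - 2.93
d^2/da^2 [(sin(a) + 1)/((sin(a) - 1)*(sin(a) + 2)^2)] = -(4*sin(a)^4 + 6*sin(a)^3 + 18*sin(a)^2 + 20*sin(a) + 6)/((sin(a) - 1)^2*(sin(a) + 2)^4)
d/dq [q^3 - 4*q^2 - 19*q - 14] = 3*q^2 - 8*q - 19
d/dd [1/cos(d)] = sin(d)/cos(d)^2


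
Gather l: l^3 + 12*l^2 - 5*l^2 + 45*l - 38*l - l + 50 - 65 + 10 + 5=l^3 + 7*l^2 + 6*l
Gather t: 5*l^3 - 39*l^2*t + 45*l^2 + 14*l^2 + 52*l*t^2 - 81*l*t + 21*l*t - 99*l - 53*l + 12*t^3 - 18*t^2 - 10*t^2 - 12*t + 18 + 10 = 5*l^3 + 59*l^2 - 152*l + 12*t^3 + t^2*(52*l - 28) + t*(-39*l^2 - 60*l - 12) + 28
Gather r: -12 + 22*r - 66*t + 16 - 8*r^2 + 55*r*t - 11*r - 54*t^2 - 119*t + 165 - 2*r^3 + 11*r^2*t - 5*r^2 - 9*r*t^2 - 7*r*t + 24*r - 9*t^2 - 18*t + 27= -2*r^3 + r^2*(11*t - 13) + r*(-9*t^2 + 48*t + 35) - 63*t^2 - 203*t + 196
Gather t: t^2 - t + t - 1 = t^2 - 1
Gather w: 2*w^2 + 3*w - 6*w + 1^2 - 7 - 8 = 2*w^2 - 3*w - 14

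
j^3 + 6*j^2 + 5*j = j*(j + 1)*(j + 5)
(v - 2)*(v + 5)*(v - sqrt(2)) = v^3 - sqrt(2)*v^2 + 3*v^2 - 10*v - 3*sqrt(2)*v + 10*sqrt(2)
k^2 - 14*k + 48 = (k - 8)*(k - 6)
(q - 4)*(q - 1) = q^2 - 5*q + 4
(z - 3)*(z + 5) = z^2 + 2*z - 15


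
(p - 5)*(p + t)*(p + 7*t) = p^3 + 8*p^2*t - 5*p^2 + 7*p*t^2 - 40*p*t - 35*t^2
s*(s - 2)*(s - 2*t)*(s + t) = s^4 - s^3*t - 2*s^3 - 2*s^2*t^2 + 2*s^2*t + 4*s*t^2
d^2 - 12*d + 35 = (d - 7)*(d - 5)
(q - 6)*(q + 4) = q^2 - 2*q - 24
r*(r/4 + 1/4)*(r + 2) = r^3/4 + 3*r^2/4 + r/2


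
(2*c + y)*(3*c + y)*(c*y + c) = 6*c^3*y + 6*c^3 + 5*c^2*y^2 + 5*c^2*y + c*y^3 + c*y^2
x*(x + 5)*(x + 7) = x^3 + 12*x^2 + 35*x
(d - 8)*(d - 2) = d^2 - 10*d + 16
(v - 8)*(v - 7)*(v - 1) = v^3 - 16*v^2 + 71*v - 56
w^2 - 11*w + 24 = (w - 8)*(w - 3)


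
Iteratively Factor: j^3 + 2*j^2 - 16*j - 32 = (j + 2)*(j^2 - 16) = (j + 2)*(j + 4)*(j - 4)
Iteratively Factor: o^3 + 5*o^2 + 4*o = (o + 4)*(o^2 + o) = o*(o + 4)*(o + 1)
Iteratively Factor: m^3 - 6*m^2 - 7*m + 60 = (m + 3)*(m^2 - 9*m + 20) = (m - 5)*(m + 3)*(m - 4)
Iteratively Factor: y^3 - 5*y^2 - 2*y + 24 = (y - 4)*(y^2 - y - 6) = (y - 4)*(y + 2)*(y - 3)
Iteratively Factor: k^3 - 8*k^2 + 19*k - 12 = (k - 4)*(k^2 - 4*k + 3) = (k - 4)*(k - 1)*(k - 3)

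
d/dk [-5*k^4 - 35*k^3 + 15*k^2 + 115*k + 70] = -20*k^3 - 105*k^2 + 30*k + 115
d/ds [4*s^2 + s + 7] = 8*s + 1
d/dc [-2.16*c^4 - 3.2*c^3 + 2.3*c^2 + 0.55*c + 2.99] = -8.64*c^3 - 9.6*c^2 + 4.6*c + 0.55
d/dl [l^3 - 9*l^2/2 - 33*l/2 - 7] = 3*l^2 - 9*l - 33/2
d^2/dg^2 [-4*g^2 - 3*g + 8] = -8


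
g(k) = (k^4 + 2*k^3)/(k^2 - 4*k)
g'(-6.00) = -6.96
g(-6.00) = 14.40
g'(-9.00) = -12.57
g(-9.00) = 43.62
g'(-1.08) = 0.12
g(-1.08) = -0.21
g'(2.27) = -21.54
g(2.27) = -12.72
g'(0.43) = -0.67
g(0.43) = -0.13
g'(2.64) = -40.62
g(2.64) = -23.78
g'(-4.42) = -4.19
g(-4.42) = 5.61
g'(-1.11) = 0.10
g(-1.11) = -0.21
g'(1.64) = -7.96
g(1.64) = -4.15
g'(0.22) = -0.28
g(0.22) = -0.03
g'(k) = (4 - 2*k)*(k^4 + 2*k^3)/(k^2 - 4*k)^2 + (4*k^3 + 6*k^2)/(k^2 - 4*k) = 2*k*(k^2 - 5*k - 8)/(k^2 - 8*k + 16)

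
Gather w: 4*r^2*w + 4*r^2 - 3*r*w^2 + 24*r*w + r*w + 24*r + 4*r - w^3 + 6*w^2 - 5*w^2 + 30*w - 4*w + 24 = 4*r^2 + 28*r - w^3 + w^2*(1 - 3*r) + w*(4*r^2 + 25*r + 26) + 24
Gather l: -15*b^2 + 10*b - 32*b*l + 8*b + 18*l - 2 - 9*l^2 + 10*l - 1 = -15*b^2 + 18*b - 9*l^2 + l*(28 - 32*b) - 3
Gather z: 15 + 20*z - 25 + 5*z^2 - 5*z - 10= 5*z^2 + 15*z - 20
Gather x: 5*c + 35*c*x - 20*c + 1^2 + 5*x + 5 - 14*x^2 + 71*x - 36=-15*c - 14*x^2 + x*(35*c + 76) - 30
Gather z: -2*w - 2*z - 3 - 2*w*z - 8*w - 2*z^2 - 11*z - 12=-10*w - 2*z^2 + z*(-2*w - 13) - 15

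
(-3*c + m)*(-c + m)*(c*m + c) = 3*c^3*m + 3*c^3 - 4*c^2*m^2 - 4*c^2*m + c*m^3 + c*m^2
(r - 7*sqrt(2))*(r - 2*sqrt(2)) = r^2 - 9*sqrt(2)*r + 28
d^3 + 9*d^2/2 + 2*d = d*(d + 1/2)*(d + 4)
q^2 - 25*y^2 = (q - 5*y)*(q + 5*y)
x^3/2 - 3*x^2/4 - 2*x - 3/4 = (x/2 + 1/2)*(x - 3)*(x + 1/2)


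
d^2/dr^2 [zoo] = 0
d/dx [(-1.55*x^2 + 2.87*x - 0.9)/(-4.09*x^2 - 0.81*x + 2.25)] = (12.9938*x^2 - 14.337*x + 5.7285)/(16.7281*x^4 + 6.6258*x^3 - 17.7489*x^2 - 3.645*x + 5.0625)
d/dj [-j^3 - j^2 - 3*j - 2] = -3*j^2 - 2*j - 3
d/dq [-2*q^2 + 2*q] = 2 - 4*q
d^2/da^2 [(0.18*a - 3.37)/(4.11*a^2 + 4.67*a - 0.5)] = ((26.0202 - 4.4388*a)*(4.11*a^2 + 4.67*a - 0.5) + (0.18*a - 3.37)*(8.22*a + 4.67)*(16.44*a + 9.34))/(4.11*a^2 + 4.67*a - 0.5)^3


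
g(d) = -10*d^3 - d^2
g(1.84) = -65.68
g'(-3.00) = -264.00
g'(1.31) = -54.10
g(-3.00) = 261.00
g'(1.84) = -105.25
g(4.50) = -931.50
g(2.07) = -92.98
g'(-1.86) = -100.07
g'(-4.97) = -731.09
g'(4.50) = -616.50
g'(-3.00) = -264.00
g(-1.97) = 72.57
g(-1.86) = 60.89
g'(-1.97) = -112.49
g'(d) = -30*d^2 - 2*d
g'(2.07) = -132.69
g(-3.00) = 261.00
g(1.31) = -24.20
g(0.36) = -0.60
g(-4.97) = 1202.93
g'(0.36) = -4.61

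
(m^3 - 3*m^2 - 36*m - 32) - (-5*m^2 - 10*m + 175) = m^3 + 2*m^2 - 26*m - 207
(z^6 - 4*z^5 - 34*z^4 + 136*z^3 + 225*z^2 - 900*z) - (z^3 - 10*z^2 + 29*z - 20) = z^6 - 4*z^5 - 34*z^4 + 135*z^3 + 235*z^2 - 929*z + 20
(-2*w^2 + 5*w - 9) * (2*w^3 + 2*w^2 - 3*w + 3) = -4*w^5 + 6*w^4 - 2*w^3 - 39*w^2 + 42*w - 27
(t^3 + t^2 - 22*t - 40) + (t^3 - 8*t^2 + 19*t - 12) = 2*t^3 - 7*t^2 - 3*t - 52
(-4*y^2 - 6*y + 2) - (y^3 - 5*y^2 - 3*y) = -y^3 + y^2 - 3*y + 2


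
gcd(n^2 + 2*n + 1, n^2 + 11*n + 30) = 1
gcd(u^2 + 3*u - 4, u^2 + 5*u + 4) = u + 4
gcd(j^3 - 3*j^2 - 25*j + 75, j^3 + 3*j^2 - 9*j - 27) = j - 3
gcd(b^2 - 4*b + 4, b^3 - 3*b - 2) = b - 2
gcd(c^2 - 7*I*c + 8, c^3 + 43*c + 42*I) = c + I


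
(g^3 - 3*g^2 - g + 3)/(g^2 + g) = g - 4 + 3/g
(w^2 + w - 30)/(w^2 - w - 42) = (w - 5)/(w - 7)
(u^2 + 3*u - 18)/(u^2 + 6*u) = (u - 3)/u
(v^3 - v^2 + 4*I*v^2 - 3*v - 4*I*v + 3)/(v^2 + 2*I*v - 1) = (v^2 + v*(-1 + 3*I) - 3*I)/(v + I)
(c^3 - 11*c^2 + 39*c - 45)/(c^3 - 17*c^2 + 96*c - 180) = (c^2 - 6*c + 9)/(c^2 - 12*c + 36)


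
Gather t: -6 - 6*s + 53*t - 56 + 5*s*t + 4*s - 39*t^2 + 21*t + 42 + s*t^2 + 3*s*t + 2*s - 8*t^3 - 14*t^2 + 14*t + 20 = -8*t^3 + t^2*(s - 53) + t*(8*s + 88)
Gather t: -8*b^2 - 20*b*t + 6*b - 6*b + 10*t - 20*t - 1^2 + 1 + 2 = -8*b^2 + t*(-20*b - 10) + 2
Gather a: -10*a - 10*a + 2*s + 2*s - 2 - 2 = -20*a + 4*s - 4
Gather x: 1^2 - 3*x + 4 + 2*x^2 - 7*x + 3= 2*x^2 - 10*x + 8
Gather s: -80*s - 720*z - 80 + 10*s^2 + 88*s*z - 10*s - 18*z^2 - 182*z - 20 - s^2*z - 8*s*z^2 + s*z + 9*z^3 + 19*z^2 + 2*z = s^2*(10 - z) + s*(-8*z^2 + 89*z - 90) + 9*z^3 + z^2 - 900*z - 100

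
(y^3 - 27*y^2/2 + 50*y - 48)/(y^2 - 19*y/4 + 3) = 2*(2*y^2 - 19*y + 24)/(4*y - 3)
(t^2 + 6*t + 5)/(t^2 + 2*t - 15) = (t + 1)/(t - 3)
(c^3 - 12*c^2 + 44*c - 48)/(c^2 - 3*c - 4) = (c^2 - 8*c + 12)/(c + 1)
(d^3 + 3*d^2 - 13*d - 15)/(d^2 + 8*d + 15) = (d^2 - 2*d - 3)/(d + 3)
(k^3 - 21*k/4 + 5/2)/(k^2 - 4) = (k^2 + 2*k - 5/4)/(k + 2)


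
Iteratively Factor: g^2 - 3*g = (g)*(g - 3)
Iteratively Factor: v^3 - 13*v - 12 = (v + 3)*(v^2 - 3*v - 4) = (v + 1)*(v + 3)*(v - 4)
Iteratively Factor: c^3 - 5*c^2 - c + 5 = (c - 5)*(c^2 - 1) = (c - 5)*(c - 1)*(c + 1)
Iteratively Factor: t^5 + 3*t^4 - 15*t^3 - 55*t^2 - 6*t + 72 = (t + 3)*(t^4 - 15*t^2 - 10*t + 24) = (t + 3)^2*(t^3 - 3*t^2 - 6*t + 8) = (t - 4)*(t + 3)^2*(t^2 + t - 2) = (t - 4)*(t - 1)*(t + 3)^2*(t + 2)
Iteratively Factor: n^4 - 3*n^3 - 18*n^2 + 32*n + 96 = (n - 4)*(n^3 + n^2 - 14*n - 24) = (n - 4)^2*(n^2 + 5*n + 6) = (n - 4)^2*(n + 3)*(n + 2)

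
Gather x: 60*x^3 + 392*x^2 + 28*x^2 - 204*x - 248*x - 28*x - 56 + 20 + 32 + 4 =60*x^3 + 420*x^2 - 480*x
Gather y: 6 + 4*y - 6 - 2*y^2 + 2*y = -2*y^2 + 6*y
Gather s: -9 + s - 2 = s - 11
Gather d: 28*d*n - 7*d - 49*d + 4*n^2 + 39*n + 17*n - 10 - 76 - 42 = d*(28*n - 56) + 4*n^2 + 56*n - 128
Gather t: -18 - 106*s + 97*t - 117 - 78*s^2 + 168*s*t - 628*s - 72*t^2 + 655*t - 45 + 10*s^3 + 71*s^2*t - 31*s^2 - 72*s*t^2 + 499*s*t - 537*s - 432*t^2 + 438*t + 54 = 10*s^3 - 109*s^2 - 1271*s + t^2*(-72*s - 504) + t*(71*s^2 + 667*s + 1190) - 126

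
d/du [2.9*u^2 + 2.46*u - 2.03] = 5.8*u + 2.46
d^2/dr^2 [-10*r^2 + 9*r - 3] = -20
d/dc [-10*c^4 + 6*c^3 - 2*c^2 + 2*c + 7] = -40*c^3 + 18*c^2 - 4*c + 2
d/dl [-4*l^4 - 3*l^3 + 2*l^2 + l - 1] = -16*l^3 - 9*l^2 + 4*l + 1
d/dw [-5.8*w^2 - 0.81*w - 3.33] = -11.6*w - 0.81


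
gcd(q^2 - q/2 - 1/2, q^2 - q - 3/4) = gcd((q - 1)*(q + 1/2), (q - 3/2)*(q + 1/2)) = q + 1/2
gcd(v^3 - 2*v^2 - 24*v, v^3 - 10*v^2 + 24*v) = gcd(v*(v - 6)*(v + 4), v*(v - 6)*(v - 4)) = v^2 - 6*v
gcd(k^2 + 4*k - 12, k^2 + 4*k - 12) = k^2 + 4*k - 12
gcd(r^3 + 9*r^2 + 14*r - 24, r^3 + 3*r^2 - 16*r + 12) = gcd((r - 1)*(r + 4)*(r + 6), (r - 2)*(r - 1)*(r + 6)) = r^2 + 5*r - 6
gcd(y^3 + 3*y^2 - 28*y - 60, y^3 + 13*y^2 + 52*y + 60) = y^2 + 8*y + 12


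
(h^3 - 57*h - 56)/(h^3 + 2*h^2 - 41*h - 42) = (h - 8)/(h - 6)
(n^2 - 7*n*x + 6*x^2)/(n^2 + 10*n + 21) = (n^2 - 7*n*x + 6*x^2)/(n^2 + 10*n + 21)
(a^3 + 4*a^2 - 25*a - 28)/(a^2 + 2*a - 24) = (a^2 + 8*a + 7)/(a + 6)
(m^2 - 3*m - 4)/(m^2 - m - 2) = (m - 4)/(m - 2)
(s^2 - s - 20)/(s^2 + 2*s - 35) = (s + 4)/(s + 7)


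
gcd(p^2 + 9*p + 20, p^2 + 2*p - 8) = p + 4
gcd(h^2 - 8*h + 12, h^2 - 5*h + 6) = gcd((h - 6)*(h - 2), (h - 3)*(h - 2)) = h - 2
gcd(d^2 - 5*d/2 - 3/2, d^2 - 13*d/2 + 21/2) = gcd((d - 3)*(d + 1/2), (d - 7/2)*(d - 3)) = d - 3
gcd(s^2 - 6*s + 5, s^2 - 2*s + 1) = s - 1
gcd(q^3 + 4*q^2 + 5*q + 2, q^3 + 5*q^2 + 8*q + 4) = q^2 + 3*q + 2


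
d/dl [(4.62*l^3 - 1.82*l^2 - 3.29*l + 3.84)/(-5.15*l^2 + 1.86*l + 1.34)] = (-23.793*l^4 + 17.1864*l^3 - 1.7563*l^2 + 34.6744*l - 11.551)/(26.5225*l^4 - 19.158*l^3 - 10.3424*l^2 + 4.9848*l + 1.7956)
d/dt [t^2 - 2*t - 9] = 2*t - 2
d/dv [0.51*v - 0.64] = 0.510000000000000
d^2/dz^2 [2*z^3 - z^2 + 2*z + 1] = 12*z - 2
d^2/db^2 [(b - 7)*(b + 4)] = 2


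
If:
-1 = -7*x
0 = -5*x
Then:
No Solution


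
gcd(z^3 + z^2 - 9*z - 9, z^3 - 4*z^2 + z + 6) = z^2 - 2*z - 3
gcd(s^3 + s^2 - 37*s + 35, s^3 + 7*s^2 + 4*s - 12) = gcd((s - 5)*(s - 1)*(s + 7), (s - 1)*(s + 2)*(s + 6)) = s - 1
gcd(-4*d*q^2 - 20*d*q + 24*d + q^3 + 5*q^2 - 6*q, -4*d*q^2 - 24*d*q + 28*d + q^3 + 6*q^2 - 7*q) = -4*d*q + 4*d + q^2 - q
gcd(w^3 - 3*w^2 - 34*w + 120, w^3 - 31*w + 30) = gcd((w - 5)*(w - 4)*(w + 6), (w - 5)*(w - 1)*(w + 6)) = w^2 + w - 30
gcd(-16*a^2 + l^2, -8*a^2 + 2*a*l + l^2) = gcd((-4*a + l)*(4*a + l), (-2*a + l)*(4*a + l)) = 4*a + l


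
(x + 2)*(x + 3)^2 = x^3 + 8*x^2 + 21*x + 18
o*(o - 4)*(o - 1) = o^3 - 5*o^2 + 4*o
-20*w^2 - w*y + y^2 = (-5*w + y)*(4*w + y)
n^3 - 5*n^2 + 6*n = n*(n - 3)*(n - 2)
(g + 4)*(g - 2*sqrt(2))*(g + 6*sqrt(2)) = g^3 + 4*g^2 + 4*sqrt(2)*g^2 - 24*g + 16*sqrt(2)*g - 96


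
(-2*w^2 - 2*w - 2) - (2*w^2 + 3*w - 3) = -4*w^2 - 5*w + 1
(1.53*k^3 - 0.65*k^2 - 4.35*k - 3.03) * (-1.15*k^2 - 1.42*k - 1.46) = -1.7595*k^5 - 1.4251*k^4 + 3.6917*k^3 + 10.6105*k^2 + 10.6536*k + 4.4238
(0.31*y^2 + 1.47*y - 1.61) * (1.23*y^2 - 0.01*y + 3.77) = 0.3813*y^4 + 1.805*y^3 - 0.8263*y^2 + 5.558*y - 6.0697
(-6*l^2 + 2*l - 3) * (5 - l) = 6*l^3 - 32*l^2 + 13*l - 15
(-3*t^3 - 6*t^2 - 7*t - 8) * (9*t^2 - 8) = -27*t^5 - 54*t^4 - 39*t^3 - 24*t^2 + 56*t + 64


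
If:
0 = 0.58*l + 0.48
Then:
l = -0.83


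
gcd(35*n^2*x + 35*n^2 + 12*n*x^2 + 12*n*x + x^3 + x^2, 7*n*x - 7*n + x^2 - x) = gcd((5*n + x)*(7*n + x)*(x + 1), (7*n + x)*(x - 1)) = 7*n + x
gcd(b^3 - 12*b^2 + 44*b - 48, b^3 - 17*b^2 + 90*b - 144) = b - 6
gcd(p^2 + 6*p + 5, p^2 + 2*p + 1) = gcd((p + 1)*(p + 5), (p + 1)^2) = p + 1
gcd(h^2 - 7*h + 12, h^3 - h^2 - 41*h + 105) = h - 3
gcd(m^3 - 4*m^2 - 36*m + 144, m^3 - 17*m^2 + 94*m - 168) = m^2 - 10*m + 24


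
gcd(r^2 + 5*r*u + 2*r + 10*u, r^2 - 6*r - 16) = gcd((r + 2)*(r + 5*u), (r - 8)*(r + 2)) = r + 2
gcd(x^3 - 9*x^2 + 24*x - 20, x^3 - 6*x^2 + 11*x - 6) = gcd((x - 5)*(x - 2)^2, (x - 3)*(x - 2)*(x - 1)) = x - 2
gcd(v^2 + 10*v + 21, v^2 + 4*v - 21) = v + 7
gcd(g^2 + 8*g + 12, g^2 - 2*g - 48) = g + 6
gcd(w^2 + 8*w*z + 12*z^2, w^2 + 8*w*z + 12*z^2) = w^2 + 8*w*z + 12*z^2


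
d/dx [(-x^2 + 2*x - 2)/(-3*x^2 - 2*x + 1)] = 2*(4*x^2 - 7*x - 1)/(9*x^4 + 12*x^3 - 2*x^2 - 4*x + 1)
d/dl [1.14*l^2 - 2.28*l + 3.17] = 2.28*l - 2.28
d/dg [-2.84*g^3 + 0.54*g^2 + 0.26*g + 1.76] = -8.52*g^2 + 1.08*g + 0.26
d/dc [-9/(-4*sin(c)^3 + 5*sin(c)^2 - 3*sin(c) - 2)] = 9*(-12*sin(c)^2 + 10*sin(c) - 3)*cos(c)/(4*sin(c)^3 - 5*sin(c)^2 + 3*sin(c) + 2)^2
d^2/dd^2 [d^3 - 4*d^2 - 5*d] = 6*d - 8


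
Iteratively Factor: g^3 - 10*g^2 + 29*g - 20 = (g - 1)*(g^2 - 9*g + 20) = (g - 4)*(g - 1)*(g - 5)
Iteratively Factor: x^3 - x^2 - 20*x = (x + 4)*(x^2 - 5*x) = (x - 5)*(x + 4)*(x)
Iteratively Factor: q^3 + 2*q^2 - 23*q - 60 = (q - 5)*(q^2 + 7*q + 12) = (q - 5)*(q + 4)*(q + 3)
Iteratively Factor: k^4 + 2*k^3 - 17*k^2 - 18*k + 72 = (k - 2)*(k^3 + 4*k^2 - 9*k - 36) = (k - 2)*(k + 4)*(k^2 - 9) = (k - 3)*(k - 2)*(k + 4)*(k + 3)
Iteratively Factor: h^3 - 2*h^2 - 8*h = (h + 2)*(h^2 - 4*h) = (h - 4)*(h + 2)*(h)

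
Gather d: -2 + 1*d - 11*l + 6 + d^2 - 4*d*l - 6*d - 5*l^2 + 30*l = d^2 + d*(-4*l - 5) - 5*l^2 + 19*l + 4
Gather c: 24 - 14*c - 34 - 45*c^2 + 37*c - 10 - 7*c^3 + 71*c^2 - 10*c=-7*c^3 + 26*c^2 + 13*c - 20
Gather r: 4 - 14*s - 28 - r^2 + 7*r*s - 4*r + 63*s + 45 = -r^2 + r*(7*s - 4) + 49*s + 21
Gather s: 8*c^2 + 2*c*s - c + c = 8*c^2 + 2*c*s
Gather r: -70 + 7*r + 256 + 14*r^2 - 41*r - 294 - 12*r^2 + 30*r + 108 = 2*r^2 - 4*r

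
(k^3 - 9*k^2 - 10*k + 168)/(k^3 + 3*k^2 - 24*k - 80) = (k^2 - 13*k + 42)/(k^2 - k - 20)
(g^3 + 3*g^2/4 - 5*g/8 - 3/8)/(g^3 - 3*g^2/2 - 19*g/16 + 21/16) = 2*(2*g + 1)/(4*g - 7)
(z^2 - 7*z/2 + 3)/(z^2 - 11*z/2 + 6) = (z - 2)/(z - 4)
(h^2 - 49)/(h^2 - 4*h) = (h^2 - 49)/(h*(h - 4))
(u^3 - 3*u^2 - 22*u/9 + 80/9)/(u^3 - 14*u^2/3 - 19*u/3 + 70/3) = (9*u^2 - 9*u - 40)/(3*(3*u^2 - 8*u - 35))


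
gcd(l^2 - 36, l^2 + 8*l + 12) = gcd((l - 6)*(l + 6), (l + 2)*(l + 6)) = l + 6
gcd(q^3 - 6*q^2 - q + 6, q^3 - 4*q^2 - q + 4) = q^2 - 1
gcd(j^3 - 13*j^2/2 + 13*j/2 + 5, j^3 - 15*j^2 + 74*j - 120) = j - 5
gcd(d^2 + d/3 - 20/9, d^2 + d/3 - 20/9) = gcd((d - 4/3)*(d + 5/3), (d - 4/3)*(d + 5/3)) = d^2 + d/3 - 20/9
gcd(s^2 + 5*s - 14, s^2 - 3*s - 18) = 1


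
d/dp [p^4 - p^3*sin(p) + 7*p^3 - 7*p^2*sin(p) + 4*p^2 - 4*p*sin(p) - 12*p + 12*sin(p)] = -p^3*cos(p) + 4*p^3 - 3*p^2*sin(p) - 7*p^2*cos(p) + 21*p^2 - 14*p*sin(p) - 4*p*cos(p) + 8*p - 4*sin(p) + 12*cos(p) - 12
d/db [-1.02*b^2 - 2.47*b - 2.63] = -2.04*b - 2.47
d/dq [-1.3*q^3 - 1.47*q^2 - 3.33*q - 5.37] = -3.9*q^2 - 2.94*q - 3.33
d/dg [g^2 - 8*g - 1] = 2*g - 8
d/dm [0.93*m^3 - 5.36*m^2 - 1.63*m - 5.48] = 2.79*m^2 - 10.72*m - 1.63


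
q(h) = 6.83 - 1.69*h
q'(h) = -1.69000000000000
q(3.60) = 0.75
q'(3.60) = -1.69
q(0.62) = 5.78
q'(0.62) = -1.69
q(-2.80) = 11.56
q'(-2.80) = -1.69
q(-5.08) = 15.42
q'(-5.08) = -1.69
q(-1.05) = 8.60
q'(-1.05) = -1.69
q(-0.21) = 7.18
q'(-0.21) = -1.69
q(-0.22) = 7.20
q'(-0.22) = -1.69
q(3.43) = 1.03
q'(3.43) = -1.69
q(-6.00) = 16.97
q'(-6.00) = -1.69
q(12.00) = -13.45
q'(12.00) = -1.69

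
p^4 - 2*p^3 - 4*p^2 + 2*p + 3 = (p - 3)*(p - 1)*(p + 1)^2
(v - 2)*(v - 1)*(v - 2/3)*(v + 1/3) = v^4 - 10*v^3/3 + 25*v^2/9 - 4/9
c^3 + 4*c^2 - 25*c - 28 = (c - 4)*(c + 1)*(c + 7)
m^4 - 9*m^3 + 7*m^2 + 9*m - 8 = (m - 8)*(m - 1)^2*(m + 1)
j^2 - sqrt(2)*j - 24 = (j - 4*sqrt(2))*(j + 3*sqrt(2))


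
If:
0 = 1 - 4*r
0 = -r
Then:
No Solution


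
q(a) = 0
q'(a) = 0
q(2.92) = 0.00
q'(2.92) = 0.00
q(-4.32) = 0.00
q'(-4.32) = 0.00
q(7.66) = 0.00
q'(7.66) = 0.00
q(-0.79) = 0.00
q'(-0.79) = 0.00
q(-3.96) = 0.00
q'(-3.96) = 0.00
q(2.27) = 0.00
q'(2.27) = 0.00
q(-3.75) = 0.00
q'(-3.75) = 0.00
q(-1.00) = 0.00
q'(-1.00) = 0.00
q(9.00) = 0.00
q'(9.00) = 0.00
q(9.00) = 0.00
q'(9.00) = 0.00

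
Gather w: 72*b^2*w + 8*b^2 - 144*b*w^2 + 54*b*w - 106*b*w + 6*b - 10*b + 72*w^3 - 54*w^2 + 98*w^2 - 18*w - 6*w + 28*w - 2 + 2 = 8*b^2 - 4*b + 72*w^3 + w^2*(44 - 144*b) + w*(72*b^2 - 52*b + 4)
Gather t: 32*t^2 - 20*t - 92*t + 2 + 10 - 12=32*t^2 - 112*t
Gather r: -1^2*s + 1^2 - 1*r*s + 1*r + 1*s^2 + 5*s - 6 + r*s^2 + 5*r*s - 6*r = r*(s^2 + 4*s - 5) + s^2 + 4*s - 5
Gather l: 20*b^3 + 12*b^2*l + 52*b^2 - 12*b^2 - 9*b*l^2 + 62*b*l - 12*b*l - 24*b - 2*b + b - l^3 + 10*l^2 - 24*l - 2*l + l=20*b^3 + 40*b^2 - 25*b - l^3 + l^2*(10 - 9*b) + l*(12*b^2 + 50*b - 25)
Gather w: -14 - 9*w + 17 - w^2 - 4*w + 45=-w^2 - 13*w + 48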